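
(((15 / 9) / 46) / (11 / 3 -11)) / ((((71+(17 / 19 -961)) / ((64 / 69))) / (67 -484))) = -0.00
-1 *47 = -47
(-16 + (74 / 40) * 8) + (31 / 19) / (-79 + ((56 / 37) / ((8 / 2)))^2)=-2503813 / 2051145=-1.22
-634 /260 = -317 /130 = -2.44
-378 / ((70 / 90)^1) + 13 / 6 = -2903 / 6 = -483.83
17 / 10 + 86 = 877 / 10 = 87.70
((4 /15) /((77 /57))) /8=19 /770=0.02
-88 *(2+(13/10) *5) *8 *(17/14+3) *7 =-176528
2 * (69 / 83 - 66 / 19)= -8334 / 1577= -5.28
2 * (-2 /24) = -1 /6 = -0.17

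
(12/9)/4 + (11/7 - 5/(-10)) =101/42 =2.40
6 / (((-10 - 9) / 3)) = -18 / 19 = -0.95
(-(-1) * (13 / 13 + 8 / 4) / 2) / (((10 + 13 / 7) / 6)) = 63 / 83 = 0.76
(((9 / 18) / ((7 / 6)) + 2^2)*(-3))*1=-93 / 7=-13.29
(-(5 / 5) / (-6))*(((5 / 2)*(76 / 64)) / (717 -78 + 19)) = 95 / 126336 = 0.00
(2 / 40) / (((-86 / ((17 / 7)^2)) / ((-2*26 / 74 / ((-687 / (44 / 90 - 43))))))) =7187141 / 48202049700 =0.00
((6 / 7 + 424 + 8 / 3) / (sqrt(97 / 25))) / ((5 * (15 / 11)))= 98758 * sqrt(97) / 30555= 31.83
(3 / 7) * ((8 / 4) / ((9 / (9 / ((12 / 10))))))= 5 / 7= 0.71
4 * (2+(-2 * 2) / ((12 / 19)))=-52 / 3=-17.33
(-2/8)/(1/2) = -1/2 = -0.50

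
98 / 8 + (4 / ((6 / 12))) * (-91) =-2863 / 4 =-715.75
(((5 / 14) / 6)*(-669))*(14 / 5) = -223 / 2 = -111.50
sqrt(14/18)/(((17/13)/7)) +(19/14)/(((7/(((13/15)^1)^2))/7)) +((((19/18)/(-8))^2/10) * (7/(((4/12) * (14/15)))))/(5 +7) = 19791559/19353600 +91 * sqrt(7)/51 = 5.74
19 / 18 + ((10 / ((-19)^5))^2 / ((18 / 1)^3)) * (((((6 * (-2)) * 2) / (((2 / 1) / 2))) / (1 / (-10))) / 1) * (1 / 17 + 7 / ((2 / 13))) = 53469028835831521 / 50654869421951862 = 1.06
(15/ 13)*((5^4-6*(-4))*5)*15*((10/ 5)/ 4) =730125/ 26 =28081.73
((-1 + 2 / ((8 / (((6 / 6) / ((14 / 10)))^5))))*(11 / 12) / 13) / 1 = -54241 / 806736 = -0.07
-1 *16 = -16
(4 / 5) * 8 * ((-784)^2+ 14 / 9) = 3933808.36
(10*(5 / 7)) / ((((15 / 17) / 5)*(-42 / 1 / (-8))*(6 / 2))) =3400 / 1323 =2.57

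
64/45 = 1.42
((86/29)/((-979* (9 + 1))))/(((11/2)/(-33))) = 258/141955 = 0.00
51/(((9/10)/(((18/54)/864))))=85/3888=0.02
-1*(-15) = 15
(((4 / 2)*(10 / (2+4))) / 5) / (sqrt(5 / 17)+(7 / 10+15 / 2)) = 3485 / 42678-25*sqrt(85) / 42678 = 0.08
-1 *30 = -30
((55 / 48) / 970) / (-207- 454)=-11 / 6155232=-0.00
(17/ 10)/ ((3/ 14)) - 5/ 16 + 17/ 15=2101/ 240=8.75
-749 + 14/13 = -9723/13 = -747.92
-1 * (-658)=658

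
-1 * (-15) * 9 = 135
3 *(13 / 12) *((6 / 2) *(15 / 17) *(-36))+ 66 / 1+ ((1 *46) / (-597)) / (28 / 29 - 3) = -145906211 / 598791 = -243.67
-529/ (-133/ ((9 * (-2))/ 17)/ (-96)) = 914112/ 2261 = 404.30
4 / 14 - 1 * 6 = -40 / 7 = -5.71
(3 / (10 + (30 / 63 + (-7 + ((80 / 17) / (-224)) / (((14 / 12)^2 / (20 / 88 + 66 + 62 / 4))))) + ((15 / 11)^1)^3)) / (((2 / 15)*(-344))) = -0.01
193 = 193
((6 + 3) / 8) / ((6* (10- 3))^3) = 1 / 65856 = 0.00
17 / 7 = 2.43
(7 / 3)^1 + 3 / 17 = 128 / 51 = 2.51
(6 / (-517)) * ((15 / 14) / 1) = -45 / 3619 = -0.01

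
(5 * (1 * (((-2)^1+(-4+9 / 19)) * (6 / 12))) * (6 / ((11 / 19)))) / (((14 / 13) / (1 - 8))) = 20475 / 22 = 930.68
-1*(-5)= 5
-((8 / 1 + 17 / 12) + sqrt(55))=-113 / 12 -sqrt(55)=-16.83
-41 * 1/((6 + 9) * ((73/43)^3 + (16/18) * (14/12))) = -29338083/63648275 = -0.46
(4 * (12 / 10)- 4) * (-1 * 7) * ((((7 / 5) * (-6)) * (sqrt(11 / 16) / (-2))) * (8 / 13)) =-1176 * sqrt(11) / 325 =-12.00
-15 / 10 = -3 / 2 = -1.50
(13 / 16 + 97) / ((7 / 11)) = 17215 / 112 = 153.71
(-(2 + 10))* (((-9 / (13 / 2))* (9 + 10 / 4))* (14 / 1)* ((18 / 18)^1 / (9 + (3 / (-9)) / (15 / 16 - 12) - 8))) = 18466056 / 7111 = 2596.83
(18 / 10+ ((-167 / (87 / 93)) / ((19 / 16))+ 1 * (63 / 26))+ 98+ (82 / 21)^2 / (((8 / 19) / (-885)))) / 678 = -168977829731 / 3569537790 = -47.34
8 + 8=16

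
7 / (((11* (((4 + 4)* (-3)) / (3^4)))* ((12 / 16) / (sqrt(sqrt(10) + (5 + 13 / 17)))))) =-63* sqrt(289* sqrt(10) + 1666) / 374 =-8.56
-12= -12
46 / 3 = 15.33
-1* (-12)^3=1728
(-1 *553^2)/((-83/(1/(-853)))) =-305809/70799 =-4.32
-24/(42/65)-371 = -2857/7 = -408.14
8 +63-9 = 62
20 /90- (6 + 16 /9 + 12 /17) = -1264 /153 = -8.26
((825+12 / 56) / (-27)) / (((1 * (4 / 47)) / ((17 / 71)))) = -3076949 / 35784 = -85.99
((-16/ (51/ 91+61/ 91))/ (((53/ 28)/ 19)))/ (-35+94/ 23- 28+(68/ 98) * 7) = 1113476/ 461259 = 2.41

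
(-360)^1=-360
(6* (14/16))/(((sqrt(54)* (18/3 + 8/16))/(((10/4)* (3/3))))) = 35* sqrt(6)/312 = 0.27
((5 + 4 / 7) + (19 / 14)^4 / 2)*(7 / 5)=111677 / 10976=10.17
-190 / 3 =-63.33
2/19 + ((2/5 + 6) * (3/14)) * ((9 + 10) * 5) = 17342/133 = 130.39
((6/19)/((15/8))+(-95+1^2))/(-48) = 4457/2280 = 1.95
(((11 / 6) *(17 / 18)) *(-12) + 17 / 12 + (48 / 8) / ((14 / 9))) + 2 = -13.50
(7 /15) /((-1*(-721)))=1 /1545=0.00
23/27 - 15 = -382/27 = -14.15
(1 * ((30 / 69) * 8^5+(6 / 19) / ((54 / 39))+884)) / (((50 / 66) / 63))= 1258309.31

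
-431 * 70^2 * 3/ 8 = -1583925/ 2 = -791962.50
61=61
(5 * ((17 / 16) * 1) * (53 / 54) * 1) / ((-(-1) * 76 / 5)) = 22525 / 65664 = 0.34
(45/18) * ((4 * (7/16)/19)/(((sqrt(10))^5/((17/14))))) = 17 * sqrt(10)/60800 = 0.00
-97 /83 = -1.17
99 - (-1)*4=103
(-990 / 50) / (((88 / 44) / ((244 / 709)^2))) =-2947032 / 2513405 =-1.17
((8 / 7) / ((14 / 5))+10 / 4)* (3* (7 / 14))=4.36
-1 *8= -8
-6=-6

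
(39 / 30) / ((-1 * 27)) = -13 / 270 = -0.05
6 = 6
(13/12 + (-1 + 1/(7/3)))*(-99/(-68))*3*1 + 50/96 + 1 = 10729/2856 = 3.76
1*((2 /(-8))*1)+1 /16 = -3 /16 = -0.19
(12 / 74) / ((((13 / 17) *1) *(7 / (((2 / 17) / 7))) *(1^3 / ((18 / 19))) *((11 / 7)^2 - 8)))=-216 / 2476669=-0.00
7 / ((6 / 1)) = 7 / 6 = 1.17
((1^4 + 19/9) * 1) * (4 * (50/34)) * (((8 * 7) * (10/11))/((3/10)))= 15680000/5049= 3105.57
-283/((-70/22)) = 3113/35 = 88.94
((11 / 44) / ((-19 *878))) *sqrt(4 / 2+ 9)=-sqrt(11) / 66728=-0.00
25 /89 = 0.28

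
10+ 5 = 15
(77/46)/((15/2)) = 77/345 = 0.22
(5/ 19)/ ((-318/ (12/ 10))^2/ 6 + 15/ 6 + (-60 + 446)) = 15/ 689282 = 0.00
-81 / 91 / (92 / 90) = -3645 / 4186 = -0.87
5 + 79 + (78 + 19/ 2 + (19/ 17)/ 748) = 2180813/ 12716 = 171.50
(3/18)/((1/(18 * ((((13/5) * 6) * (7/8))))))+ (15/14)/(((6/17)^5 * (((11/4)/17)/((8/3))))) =1222202759/374220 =3266.00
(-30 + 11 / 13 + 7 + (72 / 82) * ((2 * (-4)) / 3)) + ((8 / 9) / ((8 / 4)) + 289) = 1270961 / 4797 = 264.95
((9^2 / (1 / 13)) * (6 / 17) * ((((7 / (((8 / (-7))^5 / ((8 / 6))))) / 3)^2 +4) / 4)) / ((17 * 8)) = 81635165079 / 18253611008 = 4.47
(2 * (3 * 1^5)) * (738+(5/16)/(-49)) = 1735761/392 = 4427.96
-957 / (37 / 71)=-67947 / 37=-1836.41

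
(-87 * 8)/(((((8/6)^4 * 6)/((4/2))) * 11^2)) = -2349/3872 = -0.61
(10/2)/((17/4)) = 20/17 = 1.18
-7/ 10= -0.70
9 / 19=0.47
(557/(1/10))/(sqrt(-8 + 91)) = 5570 * sqrt(83)/83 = 611.39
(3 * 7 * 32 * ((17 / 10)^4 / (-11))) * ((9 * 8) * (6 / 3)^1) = -73474.18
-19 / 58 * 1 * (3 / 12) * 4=-19 / 58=-0.33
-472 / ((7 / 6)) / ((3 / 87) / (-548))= 45006144 / 7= 6429449.14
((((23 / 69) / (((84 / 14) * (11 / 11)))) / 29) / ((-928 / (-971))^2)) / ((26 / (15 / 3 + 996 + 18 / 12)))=1890396205 / 23375978496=0.08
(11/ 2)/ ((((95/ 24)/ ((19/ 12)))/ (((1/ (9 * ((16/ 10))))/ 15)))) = 11/ 1080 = 0.01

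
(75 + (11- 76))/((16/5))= 25/8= 3.12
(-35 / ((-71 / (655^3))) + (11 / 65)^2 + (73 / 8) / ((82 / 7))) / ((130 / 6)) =81779368806518763 / 12790934000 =6393541.61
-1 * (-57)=57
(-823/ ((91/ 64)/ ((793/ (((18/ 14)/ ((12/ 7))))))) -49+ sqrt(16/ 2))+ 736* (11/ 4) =-12810493/ 21+ 2* sqrt(2) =-610020.65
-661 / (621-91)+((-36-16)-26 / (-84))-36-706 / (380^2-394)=-3959887251 / 44521855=-88.94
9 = 9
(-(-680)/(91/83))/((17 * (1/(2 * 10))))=66400/91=729.67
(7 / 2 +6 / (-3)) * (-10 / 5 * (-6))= 18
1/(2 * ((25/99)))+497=24949/50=498.98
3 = 3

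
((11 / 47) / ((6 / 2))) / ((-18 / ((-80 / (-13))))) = -440 / 16497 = -0.03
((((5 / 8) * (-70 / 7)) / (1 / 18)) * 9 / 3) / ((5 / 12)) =-810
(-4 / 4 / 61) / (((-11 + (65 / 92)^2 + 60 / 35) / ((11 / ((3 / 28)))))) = 18248384 / 95267055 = 0.19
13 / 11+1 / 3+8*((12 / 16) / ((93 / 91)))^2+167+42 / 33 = 11042239 / 63426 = 174.10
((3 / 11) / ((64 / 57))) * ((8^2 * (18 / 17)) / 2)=1539 / 187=8.23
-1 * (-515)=515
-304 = -304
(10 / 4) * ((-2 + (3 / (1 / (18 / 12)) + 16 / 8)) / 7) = 45 / 28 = 1.61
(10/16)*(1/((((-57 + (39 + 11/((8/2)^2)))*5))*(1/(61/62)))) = -61/8587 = -0.01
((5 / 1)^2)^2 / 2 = 625 / 2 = 312.50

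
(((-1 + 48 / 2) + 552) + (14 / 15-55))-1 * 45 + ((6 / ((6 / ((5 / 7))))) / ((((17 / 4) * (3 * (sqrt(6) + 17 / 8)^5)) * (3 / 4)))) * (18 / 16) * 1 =878088552448 * sqrt(6) / 184159863125 + 15087698178787 / 32498799375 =475.93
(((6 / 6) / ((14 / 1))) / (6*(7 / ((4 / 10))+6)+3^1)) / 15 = 1 / 30240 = 0.00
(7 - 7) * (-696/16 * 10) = 0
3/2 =1.50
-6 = -6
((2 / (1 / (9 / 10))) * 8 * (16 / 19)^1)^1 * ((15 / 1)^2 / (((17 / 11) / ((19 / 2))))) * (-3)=-855360 / 17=-50315.29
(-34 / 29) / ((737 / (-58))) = 68 / 737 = 0.09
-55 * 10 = -550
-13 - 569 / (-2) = 271.50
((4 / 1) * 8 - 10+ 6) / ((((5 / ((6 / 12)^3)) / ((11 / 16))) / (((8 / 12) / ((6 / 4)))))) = 77 / 360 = 0.21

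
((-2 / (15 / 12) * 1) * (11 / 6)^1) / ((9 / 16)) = -704 / 135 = -5.21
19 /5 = 3.80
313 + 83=396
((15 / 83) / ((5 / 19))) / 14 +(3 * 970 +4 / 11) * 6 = 223202235 / 12782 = 17462.23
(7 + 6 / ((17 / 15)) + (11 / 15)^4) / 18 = 5414761 / 7745625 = 0.70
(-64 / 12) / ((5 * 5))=-16 / 75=-0.21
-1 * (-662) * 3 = 1986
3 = 3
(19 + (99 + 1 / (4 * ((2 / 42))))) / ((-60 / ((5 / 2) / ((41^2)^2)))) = -493 / 271273056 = -0.00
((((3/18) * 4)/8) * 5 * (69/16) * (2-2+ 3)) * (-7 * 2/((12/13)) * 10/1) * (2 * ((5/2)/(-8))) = 261625/512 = 510.99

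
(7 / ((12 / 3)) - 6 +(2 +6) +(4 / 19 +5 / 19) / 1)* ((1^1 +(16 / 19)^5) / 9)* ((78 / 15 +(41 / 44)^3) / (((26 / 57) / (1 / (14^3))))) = 358162724795 / 111674679660544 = 0.00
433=433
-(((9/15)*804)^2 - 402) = -5807694/25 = -232307.76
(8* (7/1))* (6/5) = 336/5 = 67.20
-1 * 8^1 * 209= -1672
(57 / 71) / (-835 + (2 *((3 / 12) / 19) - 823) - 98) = -0.00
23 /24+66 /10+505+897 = 169147 /120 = 1409.56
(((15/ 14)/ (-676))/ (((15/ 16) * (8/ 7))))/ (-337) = 1/ 227812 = 0.00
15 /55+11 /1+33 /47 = 6191 /517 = 11.97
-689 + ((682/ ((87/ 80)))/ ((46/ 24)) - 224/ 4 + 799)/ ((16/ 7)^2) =-484.16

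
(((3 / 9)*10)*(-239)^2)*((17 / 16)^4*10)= 119270076025 / 49152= 2426555.91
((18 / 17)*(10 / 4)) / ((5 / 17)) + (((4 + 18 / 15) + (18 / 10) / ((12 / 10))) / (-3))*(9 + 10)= -1003 / 30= -33.43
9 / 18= 1 / 2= 0.50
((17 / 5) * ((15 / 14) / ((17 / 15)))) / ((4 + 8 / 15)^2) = 10125 / 64736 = 0.16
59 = 59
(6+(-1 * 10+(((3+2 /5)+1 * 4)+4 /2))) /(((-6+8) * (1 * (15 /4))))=18 /25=0.72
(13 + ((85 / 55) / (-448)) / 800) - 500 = -1919948817 / 3942400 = -487.00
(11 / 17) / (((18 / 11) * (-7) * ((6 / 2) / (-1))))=121 / 6426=0.02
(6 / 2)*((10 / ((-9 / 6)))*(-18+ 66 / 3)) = -80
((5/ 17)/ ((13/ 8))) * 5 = 200/ 221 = 0.90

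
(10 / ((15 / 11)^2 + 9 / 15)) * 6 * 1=3025 / 124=24.40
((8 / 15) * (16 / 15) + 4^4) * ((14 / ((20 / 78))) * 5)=5253248 / 75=70043.31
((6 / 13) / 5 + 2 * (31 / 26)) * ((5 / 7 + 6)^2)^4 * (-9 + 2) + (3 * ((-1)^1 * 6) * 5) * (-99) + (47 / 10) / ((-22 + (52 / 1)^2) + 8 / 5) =-14695164334383160213 / 205219856660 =-71606932.07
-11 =-11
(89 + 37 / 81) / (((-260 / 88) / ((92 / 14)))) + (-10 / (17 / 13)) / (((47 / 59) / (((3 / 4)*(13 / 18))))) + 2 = -202.17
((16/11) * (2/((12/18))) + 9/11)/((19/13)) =39/11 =3.55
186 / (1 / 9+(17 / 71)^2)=4219317 / 3821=1104.24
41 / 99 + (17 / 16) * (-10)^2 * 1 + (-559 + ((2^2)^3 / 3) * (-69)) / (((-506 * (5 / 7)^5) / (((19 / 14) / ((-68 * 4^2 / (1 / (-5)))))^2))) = 106.66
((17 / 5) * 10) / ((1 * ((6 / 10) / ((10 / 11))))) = 1700 / 33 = 51.52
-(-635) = 635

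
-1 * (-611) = 611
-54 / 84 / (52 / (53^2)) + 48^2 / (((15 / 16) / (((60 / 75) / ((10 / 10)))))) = 35150631 / 18200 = 1931.35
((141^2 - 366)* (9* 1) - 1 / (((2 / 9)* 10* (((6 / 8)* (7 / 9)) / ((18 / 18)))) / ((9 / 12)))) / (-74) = -24588819 / 10360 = -2373.44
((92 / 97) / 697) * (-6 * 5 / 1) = -0.04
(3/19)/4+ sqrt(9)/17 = 279/1292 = 0.22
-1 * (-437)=437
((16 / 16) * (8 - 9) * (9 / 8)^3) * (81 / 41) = -59049 / 20992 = -2.81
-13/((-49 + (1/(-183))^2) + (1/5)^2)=10883925/40990511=0.27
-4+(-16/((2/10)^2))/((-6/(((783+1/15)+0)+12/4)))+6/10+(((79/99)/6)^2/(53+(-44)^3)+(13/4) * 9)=3937158785470769/75093203790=52430.29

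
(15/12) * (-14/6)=-35/12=-2.92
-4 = -4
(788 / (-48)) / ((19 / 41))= -8077 / 228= -35.43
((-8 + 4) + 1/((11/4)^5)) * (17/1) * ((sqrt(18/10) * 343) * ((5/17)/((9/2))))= -441221480 * sqrt(5)/483153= -2042.01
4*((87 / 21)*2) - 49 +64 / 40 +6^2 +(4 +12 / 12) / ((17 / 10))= 14687 / 595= 24.68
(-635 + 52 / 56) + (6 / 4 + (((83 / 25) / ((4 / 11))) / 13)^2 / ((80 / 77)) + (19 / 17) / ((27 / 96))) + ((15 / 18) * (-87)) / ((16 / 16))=-101449625665277 / 144799200000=-700.62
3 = 3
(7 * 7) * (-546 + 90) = -22344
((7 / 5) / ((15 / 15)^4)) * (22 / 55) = 14 / 25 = 0.56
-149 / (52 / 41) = -6109 / 52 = -117.48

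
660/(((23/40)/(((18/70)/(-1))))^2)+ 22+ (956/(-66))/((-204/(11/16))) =19549568111/126909216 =154.04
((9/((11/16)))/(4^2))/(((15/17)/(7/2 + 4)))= 153/22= 6.95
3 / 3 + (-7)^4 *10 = 24011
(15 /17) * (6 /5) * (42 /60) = 63 /85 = 0.74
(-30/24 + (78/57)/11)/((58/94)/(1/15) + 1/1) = -44227/402952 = -0.11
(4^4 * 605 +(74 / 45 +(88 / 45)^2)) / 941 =313643074 / 1905525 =164.60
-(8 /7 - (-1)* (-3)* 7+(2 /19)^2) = 50151 /2527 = 19.85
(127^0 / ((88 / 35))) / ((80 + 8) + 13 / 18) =315 / 70268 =0.00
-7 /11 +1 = 0.36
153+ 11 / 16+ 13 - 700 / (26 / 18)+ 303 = -14.93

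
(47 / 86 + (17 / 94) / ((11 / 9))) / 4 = 15439 / 88924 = 0.17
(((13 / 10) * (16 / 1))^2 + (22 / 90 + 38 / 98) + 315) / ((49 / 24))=65997608 / 180075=366.50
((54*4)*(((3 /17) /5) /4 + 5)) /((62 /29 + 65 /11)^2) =9358145082 /560106565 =16.71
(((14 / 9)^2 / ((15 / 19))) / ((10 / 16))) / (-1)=-29792 / 6075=-4.90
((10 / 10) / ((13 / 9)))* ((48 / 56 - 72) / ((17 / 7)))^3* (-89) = 98928299592 / 63869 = 1548925.14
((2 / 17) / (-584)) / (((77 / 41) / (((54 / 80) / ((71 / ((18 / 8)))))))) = -9963 / 4342110080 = -0.00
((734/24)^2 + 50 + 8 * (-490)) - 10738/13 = -541535/144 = -3760.66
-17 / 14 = -1.21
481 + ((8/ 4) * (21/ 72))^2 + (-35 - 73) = 373.34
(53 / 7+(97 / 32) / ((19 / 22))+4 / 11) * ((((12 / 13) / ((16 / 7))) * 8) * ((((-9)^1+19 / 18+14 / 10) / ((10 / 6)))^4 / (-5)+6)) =-3130496570733847 / 2037750000000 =-1536.25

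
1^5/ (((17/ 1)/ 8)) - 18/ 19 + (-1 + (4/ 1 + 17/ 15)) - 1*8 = -21044/ 4845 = -4.34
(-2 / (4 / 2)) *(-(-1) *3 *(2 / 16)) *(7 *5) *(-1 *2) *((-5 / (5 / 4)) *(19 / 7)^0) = -105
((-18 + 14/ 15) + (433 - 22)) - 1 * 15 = 5684/ 15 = 378.93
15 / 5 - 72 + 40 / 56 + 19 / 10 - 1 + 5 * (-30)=-217.39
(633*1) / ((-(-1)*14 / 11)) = 6963 / 14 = 497.36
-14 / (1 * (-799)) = 0.02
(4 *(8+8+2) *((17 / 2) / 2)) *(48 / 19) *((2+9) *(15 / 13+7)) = 17126208 / 247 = 69336.87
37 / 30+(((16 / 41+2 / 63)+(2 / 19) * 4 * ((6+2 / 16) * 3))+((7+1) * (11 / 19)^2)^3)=34842136760467 / 1215195106230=28.67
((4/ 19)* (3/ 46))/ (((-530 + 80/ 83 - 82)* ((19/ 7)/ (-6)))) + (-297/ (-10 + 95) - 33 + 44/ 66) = -961779527837/ 26844802935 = -35.83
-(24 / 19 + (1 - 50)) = 907 / 19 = 47.74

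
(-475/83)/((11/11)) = -5.72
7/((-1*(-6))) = 7/6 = 1.17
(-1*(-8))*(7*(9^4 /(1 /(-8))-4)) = -2939552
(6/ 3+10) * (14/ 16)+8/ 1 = 37/ 2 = 18.50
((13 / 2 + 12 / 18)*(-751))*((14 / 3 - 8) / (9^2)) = 161465 / 729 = 221.49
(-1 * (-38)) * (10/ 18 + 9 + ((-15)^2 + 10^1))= 83638/ 9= 9293.11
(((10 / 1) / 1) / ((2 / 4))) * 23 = 460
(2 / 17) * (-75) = -150 / 17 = -8.82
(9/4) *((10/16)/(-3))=-15/32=-0.47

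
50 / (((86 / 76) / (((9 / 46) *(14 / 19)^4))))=17287200 / 6783551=2.55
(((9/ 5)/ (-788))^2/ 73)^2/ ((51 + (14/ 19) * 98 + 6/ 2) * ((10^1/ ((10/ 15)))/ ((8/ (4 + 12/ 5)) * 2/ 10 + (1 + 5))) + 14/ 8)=124659/ 7433492264039291848000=0.00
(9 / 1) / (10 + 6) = 9 / 16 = 0.56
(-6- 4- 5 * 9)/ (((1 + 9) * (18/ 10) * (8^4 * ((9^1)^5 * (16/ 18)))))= -55/ 3869835264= -0.00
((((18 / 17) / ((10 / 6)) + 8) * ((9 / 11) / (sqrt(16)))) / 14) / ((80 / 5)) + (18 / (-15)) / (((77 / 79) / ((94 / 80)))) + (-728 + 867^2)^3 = 886975816159148106473107 / 2094400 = 423498766309753679.56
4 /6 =0.67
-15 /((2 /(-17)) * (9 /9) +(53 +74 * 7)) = -17 /647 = -0.03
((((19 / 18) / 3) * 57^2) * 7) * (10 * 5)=1200325 / 3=400108.33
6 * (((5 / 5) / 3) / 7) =2 / 7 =0.29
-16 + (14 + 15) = 13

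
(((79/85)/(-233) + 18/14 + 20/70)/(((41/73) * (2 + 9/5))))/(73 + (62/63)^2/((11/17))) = 98937817902/10035836944645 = 0.01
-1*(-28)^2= -784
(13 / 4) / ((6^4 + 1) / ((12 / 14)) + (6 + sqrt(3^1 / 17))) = 6043245 / 2824829434 - 117 * sqrt(51) / 1412414717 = 0.00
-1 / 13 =-0.08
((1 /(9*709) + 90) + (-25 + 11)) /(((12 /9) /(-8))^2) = 1939828 /709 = 2736.01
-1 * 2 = -2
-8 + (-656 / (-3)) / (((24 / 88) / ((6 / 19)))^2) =308840 / 1083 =285.17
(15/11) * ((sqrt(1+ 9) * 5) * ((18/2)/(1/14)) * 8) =75600 * sqrt(10)/11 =21733.47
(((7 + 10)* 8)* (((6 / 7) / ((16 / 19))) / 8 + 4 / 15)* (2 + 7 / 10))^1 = 404991 / 2800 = 144.64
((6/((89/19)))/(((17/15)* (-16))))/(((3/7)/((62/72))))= -20615/145248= -0.14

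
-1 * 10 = -10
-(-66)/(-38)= -33/19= -1.74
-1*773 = -773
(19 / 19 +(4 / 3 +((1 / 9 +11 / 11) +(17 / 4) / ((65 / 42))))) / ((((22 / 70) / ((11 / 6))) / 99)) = 557711 / 156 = 3575.07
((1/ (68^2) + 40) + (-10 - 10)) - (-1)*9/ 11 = 1058907/ 50864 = 20.82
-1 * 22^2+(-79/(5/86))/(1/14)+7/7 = -97531/5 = -19506.20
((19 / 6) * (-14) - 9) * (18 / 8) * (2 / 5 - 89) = 10632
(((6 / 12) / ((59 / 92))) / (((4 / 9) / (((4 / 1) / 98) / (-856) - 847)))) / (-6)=1225666665 / 4949392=247.64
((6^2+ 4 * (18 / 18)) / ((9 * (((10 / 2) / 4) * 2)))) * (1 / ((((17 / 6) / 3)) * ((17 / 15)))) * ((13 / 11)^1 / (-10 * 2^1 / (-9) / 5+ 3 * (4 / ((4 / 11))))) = 56160 / 956879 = 0.06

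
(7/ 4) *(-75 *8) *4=-4200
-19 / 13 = -1.46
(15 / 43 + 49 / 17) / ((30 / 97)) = 114557 / 10965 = 10.45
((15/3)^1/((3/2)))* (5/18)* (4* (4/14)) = 200/189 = 1.06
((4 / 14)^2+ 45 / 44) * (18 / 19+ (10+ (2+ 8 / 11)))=3402449 / 225302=15.10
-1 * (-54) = 54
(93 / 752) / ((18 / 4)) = 31 / 1128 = 0.03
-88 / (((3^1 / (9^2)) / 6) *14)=-7128 / 7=-1018.29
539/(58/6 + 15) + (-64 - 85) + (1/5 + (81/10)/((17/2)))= -126.00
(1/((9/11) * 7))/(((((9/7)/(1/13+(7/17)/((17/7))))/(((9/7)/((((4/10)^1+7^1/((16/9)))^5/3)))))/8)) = 267019878400000/396924461038702779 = 0.00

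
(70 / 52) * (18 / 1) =315 / 13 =24.23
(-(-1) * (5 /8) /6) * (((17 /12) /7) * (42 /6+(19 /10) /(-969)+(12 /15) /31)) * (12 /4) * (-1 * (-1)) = 111047 /249984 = 0.44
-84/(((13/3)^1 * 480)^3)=-21/2249728000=-0.00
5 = 5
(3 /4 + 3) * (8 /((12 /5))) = 25 /2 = 12.50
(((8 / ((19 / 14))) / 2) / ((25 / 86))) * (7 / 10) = 16856 / 2375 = 7.10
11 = 11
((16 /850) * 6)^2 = 2304 /180625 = 0.01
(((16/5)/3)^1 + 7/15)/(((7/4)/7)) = 92/15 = 6.13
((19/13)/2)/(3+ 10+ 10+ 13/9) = 171/5720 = 0.03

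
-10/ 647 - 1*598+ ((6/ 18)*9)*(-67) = -516963/ 647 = -799.02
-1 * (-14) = 14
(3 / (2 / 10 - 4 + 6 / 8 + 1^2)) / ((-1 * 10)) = 6 / 41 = 0.15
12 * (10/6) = 20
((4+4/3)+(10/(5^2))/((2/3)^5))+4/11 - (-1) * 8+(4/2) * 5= 70579/2640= 26.73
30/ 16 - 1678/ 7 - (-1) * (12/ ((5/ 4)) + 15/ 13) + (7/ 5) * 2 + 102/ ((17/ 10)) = -597999/ 3640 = -164.29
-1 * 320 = -320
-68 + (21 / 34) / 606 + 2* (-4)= -521961 / 6868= -76.00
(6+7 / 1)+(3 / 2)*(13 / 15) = 143 / 10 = 14.30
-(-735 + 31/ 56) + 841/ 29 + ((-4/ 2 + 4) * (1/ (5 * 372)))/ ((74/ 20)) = 147113129/ 192696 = 763.45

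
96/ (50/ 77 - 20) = -3696/ 745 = -4.96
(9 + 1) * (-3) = -30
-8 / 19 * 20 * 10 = -1600 / 19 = -84.21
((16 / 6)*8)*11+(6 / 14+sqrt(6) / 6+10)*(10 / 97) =5*sqrt(6) / 291+480206 / 2037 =235.78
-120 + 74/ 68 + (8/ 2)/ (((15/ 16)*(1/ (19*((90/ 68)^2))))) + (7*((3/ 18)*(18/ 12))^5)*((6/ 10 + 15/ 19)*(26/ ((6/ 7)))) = 164348863/ 7028480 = 23.38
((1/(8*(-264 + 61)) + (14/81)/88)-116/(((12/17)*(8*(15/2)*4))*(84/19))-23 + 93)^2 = 16343172813353098441/3350020314009600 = 4878.53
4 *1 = 4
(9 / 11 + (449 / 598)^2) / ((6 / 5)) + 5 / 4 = 56682565 / 23601864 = 2.40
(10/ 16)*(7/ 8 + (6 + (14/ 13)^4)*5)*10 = 214780175/ 913952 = 235.00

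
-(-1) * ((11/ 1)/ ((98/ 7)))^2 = 121/ 196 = 0.62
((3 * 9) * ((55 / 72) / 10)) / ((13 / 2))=33 / 104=0.32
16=16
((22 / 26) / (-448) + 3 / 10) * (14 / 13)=8681 / 27040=0.32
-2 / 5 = -0.40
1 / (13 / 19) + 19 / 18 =2.52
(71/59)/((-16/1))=-71/944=-0.08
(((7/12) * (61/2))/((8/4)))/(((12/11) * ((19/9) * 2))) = 4697/2432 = 1.93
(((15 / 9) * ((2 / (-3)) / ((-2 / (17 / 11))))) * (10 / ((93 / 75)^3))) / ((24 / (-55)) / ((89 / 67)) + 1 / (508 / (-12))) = -750589843750 / 58691517219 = -12.79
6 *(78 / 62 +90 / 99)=4434 / 341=13.00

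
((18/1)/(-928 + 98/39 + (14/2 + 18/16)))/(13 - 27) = 2808/2003519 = 0.00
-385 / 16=-24.06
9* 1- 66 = -57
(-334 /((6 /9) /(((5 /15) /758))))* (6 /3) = -167 /379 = -0.44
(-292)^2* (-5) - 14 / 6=-1278967 / 3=-426322.33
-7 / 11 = -0.64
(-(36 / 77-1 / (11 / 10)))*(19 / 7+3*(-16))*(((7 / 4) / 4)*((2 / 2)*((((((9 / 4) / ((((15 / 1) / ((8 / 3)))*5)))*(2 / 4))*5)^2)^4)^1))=-5389 / 240625000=-0.00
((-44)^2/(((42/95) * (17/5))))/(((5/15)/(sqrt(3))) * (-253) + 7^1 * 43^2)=58164700 * sqrt(3)/269119077983 + 3825765900/38445582569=0.10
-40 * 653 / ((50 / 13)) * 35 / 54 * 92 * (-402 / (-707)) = -230258.29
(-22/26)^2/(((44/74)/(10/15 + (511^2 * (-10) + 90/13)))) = -20723807929/6591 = -3144258.52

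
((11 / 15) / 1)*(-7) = -5.13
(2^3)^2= 64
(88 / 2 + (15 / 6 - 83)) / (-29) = 1.26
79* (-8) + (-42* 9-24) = -1034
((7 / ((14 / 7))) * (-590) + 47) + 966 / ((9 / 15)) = -408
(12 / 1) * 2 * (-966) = -23184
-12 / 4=-3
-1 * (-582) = 582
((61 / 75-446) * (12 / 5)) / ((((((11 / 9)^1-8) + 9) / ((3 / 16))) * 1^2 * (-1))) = 901503 / 10000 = 90.15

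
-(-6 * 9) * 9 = 486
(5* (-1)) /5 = -1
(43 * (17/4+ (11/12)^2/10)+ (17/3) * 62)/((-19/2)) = -774283/13680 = -56.60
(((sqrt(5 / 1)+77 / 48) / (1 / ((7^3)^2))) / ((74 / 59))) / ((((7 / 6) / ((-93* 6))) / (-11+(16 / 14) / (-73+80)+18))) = -11890735038* sqrt(5) / 37 - 152597766321 / 296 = -1234140882.10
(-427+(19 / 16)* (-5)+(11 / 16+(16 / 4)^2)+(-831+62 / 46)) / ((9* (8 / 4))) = -114623 / 1656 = -69.22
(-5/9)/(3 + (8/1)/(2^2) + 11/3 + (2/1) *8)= -5/222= -0.02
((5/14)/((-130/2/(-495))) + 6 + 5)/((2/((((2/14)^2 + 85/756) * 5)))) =8776955/1926288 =4.56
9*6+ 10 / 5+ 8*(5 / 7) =432 / 7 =61.71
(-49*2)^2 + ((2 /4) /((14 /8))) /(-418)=14050651 /1463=9604.00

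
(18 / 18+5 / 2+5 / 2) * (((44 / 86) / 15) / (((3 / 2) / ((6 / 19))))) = 176 / 4085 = 0.04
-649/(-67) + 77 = 5808/67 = 86.69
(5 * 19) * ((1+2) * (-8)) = -2280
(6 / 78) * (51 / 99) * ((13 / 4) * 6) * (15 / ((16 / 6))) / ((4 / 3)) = 2295 / 704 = 3.26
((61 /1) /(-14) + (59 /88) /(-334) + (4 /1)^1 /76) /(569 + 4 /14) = -16834767 /2225415280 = -0.01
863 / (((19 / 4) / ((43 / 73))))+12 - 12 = 148436 / 1387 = 107.02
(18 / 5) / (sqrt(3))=6 * sqrt(3) / 5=2.08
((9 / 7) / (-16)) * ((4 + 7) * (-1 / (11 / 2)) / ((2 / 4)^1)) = 9 / 28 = 0.32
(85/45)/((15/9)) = 17/15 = 1.13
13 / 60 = 0.22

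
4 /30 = 2 /15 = 0.13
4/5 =0.80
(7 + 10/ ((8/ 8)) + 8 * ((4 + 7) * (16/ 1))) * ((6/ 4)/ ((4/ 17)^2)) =1235475/ 32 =38608.59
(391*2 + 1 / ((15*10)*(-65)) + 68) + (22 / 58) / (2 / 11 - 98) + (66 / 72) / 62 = 2672266517767 / 3143803000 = 850.01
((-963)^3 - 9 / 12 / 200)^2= 510431768911156692225609 / 640000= 797549638923682331.60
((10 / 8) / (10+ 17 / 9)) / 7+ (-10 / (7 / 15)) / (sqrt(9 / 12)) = 45 / 2996 - 100* sqrt(3) / 7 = -24.73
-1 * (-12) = 12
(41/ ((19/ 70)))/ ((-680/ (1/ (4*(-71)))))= 287/ 366928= 0.00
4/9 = 0.44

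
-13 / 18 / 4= -13 / 72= -0.18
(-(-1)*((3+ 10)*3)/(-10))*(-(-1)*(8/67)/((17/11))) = -1716/5695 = -0.30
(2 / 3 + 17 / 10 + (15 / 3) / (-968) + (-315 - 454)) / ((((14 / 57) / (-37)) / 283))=2214618897859 / 67760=32683277.71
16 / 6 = 8 / 3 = 2.67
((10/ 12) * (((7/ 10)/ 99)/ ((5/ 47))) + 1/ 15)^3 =3048625/ 1676676672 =0.00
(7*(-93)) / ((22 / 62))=-20181 / 11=-1834.64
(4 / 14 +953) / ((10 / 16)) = 53384 / 35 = 1525.26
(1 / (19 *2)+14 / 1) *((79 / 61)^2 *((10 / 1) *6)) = 99793590 / 70699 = 1411.53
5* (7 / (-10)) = -7 / 2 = -3.50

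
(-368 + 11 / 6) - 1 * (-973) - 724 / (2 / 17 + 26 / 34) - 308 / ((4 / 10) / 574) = -4421937 / 10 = -442193.70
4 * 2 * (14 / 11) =112 / 11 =10.18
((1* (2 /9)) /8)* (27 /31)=3 /124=0.02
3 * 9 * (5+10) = 405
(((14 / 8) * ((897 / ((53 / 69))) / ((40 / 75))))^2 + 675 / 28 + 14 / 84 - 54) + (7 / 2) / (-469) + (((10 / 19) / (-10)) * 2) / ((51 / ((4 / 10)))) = 95968213511639557849 / 6536094458880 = 14682807.01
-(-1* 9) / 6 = 3 / 2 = 1.50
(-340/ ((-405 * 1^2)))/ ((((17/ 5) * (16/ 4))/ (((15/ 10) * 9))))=5/ 6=0.83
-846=-846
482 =482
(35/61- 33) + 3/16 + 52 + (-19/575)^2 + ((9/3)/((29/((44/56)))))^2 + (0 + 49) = 914471333186099/13297732210000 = 68.77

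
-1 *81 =-81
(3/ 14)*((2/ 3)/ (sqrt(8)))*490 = 35*sqrt(2)/ 2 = 24.75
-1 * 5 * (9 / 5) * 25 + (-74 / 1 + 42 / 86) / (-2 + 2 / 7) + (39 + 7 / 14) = -73591 / 516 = -142.62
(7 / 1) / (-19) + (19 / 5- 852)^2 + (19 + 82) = 341783339 / 475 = 719543.87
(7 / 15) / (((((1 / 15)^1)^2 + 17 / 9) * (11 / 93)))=3255 / 1562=2.08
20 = 20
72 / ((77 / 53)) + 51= 7743 / 77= 100.56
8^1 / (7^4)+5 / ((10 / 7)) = 16823 / 4802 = 3.50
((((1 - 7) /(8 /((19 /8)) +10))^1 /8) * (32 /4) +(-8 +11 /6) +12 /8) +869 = 329140 /381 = 863.88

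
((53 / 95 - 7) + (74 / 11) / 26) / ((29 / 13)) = -84001 / 30305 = -2.77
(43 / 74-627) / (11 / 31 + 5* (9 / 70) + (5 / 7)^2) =-70413245 / 169497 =-415.42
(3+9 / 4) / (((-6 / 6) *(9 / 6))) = -3.50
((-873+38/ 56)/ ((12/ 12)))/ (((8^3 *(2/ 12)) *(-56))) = 73275/ 401408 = 0.18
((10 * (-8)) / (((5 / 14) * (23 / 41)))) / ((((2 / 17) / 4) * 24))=-39032 / 69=-565.68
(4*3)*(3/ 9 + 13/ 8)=47/ 2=23.50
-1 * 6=-6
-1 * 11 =-11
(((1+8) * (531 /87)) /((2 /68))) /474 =9027 /2291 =3.94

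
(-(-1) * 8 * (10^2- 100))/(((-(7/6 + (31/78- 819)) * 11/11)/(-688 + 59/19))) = 0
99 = 99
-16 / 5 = -3.20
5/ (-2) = -5/ 2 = -2.50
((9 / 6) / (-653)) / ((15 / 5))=-1 / 1306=-0.00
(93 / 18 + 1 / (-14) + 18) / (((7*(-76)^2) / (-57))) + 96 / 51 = 468427 / 253232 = 1.85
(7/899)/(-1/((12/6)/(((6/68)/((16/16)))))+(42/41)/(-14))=-19516/293973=-0.07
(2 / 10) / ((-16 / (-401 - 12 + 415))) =-1 / 40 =-0.02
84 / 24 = 7 / 2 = 3.50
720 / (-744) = -30 / 31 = -0.97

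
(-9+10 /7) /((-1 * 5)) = 1.51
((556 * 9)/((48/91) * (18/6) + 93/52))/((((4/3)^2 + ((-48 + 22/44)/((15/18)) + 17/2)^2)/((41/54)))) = 16595488/34660705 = 0.48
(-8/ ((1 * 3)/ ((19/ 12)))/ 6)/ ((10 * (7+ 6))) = -19/ 3510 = -0.01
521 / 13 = 40.08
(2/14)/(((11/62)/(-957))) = -5394/7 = -770.57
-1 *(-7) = 7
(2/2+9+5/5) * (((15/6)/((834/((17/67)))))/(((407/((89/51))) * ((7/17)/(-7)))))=-0.00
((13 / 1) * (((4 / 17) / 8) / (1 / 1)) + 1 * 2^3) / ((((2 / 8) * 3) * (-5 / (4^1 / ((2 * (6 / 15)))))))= -190 / 17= -11.18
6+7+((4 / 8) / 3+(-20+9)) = 13 / 6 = 2.17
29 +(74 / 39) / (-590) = 333608 / 11505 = 29.00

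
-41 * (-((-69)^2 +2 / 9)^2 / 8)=75284536241 / 648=116179839.88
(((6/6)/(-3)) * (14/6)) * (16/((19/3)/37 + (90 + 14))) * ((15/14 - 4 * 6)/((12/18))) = 47508/11563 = 4.11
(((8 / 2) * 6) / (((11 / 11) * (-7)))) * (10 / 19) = -240 / 133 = -1.80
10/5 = 2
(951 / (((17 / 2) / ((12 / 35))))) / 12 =1902 / 595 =3.20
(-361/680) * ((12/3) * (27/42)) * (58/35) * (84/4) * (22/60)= -1036431/59500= -17.42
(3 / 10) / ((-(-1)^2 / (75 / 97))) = -45 / 194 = -0.23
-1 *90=-90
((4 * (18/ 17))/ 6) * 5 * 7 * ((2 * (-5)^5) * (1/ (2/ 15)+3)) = -27562500/ 17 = -1621323.53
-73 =-73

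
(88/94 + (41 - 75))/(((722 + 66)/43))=-33411/18518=-1.80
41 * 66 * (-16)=-43296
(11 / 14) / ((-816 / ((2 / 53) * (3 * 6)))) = -33 / 50456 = -0.00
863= 863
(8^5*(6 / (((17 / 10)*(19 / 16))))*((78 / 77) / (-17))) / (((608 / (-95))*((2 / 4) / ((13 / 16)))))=623001600 / 422807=1473.49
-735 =-735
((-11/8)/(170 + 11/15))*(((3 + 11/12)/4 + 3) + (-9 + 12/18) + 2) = 6215/327808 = 0.02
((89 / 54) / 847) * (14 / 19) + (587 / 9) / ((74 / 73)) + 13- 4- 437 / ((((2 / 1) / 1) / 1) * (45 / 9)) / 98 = 164072711653 / 2250766980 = 72.90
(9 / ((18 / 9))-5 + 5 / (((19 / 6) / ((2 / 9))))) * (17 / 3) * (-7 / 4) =2023 / 1368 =1.48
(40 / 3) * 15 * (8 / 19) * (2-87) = -136000 / 19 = -7157.89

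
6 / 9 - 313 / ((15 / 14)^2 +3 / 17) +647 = 605079 / 1471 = 411.34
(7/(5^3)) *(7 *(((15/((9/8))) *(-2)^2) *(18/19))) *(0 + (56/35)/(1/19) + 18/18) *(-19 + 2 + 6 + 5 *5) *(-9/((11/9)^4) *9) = -10989553647744/34772375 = -316042.65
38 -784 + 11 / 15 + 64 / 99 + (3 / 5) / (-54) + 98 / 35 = -734413 / 990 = -741.83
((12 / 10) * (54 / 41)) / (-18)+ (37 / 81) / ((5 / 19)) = 5473 / 3321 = 1.65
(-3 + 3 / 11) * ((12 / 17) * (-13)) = 4680 / 187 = 25.03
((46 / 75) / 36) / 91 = 23 / 122850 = 0.00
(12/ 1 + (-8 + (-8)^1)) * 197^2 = -155236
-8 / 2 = -4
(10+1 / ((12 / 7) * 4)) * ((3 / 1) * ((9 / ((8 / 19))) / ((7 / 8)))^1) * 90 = 3747465 / 56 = 66919.02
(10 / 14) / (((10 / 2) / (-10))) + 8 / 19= -134 / 133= -1.01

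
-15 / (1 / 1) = -15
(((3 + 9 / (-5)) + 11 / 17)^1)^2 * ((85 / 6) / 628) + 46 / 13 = 95881 / 26520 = 3.62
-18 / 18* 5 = -5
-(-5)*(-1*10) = -50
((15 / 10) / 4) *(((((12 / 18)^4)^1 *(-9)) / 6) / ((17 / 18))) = -2 / 17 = -0.12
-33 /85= -0.39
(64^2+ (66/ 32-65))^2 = 16265593.13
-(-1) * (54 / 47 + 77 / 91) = 1219 / 611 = 2.00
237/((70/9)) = 2133/70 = 30.47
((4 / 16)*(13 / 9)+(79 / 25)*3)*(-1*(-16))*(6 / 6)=35428 / 225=157.46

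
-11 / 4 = -2.75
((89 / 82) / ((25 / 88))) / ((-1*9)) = -3916 / 9225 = -0.42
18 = 18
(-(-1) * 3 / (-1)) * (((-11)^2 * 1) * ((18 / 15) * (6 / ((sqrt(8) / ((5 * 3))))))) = -9801 * sqrt(2) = -13860.71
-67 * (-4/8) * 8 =268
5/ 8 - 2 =-11/ 8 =-1.38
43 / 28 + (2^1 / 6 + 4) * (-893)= -324923 / 84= -3868.13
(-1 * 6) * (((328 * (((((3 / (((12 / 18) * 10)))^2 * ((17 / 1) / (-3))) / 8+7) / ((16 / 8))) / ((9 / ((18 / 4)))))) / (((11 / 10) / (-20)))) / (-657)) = -899581 / 9636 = -93.36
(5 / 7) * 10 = 50 / 7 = 7.14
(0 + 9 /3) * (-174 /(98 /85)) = -22185 /49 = -452.76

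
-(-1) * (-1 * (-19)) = 19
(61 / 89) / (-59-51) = -61 / 9790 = -0.01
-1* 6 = -6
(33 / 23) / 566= 33 / 13018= 0.00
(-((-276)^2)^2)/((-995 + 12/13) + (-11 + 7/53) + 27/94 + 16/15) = 5637345633354240/974978569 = 5782020.05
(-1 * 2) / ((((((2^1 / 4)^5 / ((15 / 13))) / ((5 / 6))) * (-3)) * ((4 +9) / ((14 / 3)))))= 11200 / 1521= 7.36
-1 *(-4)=4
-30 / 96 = -5 / 16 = -0.31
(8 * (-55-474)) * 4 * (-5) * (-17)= -1438880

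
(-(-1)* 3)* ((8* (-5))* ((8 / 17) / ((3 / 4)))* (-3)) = 3840 / 17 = 225.88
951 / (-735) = -317 / 245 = -1.29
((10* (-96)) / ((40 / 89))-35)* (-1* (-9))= -19539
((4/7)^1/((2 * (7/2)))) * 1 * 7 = 4/7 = 0.57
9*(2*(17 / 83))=306 / 83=3.69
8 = 8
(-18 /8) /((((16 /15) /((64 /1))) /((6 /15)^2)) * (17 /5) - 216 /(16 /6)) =108 /3871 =0.03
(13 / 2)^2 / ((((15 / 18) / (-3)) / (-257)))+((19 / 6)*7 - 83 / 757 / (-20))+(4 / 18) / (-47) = 250481003573 / 6404220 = 39111.87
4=4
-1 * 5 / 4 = -5 / 4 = -1.25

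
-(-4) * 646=2584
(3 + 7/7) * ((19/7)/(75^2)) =76/39375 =0.00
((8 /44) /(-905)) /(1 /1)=-2 /9955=-0.00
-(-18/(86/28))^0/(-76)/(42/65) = 65/3192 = 0.02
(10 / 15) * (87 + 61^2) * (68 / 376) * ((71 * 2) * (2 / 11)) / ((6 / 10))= 91925120 / 4653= 19756.10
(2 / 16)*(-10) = -5 / 4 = -1.25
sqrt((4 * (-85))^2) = 340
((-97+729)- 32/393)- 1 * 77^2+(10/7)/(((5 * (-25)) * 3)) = -121435679/22925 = -5297.09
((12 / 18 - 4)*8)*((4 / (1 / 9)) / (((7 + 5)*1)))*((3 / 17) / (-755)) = 48 / 2567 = 0.02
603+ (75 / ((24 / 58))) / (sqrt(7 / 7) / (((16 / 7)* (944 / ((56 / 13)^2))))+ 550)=13234964404 / 21936543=603.33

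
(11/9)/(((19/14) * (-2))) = -77/171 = -0.45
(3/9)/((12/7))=7/36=0.19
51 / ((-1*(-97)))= 51 / 97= 0.53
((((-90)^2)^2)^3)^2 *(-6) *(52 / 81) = -307248521481286704658872000000000000000000000000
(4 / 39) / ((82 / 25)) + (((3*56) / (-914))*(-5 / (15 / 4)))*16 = 3.95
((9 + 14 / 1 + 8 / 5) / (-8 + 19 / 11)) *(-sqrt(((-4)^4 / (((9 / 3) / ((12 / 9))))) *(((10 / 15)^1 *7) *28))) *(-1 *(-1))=202048 *sqrt(6) / 1035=478.18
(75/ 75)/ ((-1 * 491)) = -1/ 491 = -0.00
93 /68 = 1.37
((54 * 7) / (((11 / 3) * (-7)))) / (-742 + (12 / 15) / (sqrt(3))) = 810 * sqrt(3) / 113553781 + 2253825 / 113553781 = 0.02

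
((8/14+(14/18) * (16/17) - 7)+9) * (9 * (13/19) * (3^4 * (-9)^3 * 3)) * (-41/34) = 167027831919/38437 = 4345496.06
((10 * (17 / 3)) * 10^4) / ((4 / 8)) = 3400000 / 3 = 1133333.33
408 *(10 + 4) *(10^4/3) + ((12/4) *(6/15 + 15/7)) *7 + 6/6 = 95200272/5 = 19040054.40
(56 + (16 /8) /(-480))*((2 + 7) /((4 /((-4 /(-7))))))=40317 /560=71.99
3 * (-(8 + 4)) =-36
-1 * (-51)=51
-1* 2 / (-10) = 1 / 5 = 0.20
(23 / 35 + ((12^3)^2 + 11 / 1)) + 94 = 104513138 / 35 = 2986089.66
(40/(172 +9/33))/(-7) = -88/2653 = -0.03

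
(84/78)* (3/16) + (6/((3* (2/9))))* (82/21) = 25731/728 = 35.34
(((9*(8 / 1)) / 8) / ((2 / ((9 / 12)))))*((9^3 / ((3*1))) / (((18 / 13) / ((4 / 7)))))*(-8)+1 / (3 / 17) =-56743 / 21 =-2702.05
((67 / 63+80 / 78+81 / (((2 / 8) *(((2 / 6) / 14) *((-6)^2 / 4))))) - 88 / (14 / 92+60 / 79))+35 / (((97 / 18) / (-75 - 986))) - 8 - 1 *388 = -1544812682951 / 263194659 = -5869.47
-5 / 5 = -1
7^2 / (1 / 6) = 294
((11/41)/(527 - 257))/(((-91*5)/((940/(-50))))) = 517/12592125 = 0.00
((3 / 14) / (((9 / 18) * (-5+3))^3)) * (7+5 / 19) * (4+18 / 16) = -8487 / 1064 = -7.98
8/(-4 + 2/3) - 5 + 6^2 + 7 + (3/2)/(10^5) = 7120003/200000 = 35.60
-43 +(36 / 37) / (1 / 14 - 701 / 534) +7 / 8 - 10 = -2270847 / 42920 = -52.91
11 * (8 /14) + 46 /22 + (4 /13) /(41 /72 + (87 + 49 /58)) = 8.38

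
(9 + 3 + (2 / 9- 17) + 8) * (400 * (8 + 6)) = 162400 / 9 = 18044.44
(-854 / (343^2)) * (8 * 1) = -976 / 16807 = -0.06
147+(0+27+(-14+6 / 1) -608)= -442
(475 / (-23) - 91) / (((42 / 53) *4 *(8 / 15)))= -66.04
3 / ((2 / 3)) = 9 / 2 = 4.50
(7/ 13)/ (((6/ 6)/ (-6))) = -42/ 13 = -3.23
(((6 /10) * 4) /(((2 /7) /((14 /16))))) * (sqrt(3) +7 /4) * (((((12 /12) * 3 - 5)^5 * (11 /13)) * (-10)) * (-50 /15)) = -150920 /13 - 86240 * sqrt(3) /13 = -23099.39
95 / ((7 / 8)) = 760 / 7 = 108.57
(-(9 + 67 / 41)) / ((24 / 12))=-218 / 41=-5.32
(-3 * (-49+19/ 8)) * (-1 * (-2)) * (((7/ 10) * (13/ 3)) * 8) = 33943/ 5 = 6788.60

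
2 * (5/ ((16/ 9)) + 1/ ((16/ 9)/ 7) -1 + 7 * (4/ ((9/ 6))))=293/ 6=48.83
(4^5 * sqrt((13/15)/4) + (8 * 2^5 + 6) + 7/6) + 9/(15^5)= 44409377/168750 + 512 * sqrt(195)/15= 739.81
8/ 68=2/ 17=0.12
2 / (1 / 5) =10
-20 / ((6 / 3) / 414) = -4140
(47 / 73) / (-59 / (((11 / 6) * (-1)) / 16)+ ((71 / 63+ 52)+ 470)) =32571 / 52513207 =0.00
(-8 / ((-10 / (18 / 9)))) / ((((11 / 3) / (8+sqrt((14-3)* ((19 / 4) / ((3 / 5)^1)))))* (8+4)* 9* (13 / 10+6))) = 32 / 7227+2* sqrt(3135) / 21681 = 0.01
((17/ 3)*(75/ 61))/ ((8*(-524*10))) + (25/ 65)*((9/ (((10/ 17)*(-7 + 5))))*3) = -58687009/ 6648512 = -8.83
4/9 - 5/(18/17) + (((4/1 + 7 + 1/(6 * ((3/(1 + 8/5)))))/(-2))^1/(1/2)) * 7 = -82.29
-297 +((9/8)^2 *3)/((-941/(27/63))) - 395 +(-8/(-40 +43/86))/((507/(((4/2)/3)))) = -35053465109639/50655189312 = -692.00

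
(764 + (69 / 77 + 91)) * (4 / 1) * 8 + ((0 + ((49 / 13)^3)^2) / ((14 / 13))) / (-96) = 150189544990357 / 5489195712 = 27360.94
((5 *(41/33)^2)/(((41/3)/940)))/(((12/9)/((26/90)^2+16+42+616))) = 268379.92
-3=-3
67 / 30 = 2.23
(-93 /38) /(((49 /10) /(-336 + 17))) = 148335 /931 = 159.33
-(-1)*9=9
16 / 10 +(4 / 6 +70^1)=1084 / 15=72.27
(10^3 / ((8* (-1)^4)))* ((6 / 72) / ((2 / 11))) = 1375 / 24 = 57.29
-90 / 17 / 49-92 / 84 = -1.20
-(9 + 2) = -11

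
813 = 813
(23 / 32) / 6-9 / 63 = -31 / 1344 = -0.02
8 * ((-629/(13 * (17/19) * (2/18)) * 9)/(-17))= 455544/221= 2061.29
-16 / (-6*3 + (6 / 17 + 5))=272 / 215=1.27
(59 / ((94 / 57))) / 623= 3363 / 58562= 0.06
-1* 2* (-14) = 28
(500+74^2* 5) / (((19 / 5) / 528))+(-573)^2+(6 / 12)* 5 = 159682997 / 38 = 4202184.13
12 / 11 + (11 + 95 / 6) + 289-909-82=-44489 / 66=-674.08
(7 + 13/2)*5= 135/2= 67.50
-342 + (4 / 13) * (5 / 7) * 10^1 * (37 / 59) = -1828798 / 5369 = -340.62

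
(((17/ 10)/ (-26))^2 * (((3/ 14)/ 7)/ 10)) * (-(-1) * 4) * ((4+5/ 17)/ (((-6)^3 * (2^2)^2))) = -1241/ 19079424000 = -0.00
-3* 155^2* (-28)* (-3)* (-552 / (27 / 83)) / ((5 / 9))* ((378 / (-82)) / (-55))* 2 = 1398014396352 / 451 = 3099810191.47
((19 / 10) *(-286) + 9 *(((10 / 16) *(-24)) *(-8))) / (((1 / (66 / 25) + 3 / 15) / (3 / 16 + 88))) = 124928529 / 1528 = 81759.51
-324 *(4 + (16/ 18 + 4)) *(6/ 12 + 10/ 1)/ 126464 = -945/ 3952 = -0.24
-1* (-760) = 760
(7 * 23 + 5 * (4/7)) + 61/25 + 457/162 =4794499/28350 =169.12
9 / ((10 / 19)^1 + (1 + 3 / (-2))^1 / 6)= 2052 / 101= 20.32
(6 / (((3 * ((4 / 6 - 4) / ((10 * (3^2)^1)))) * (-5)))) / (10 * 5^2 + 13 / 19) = 1026 / 23815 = 0.04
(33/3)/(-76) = -11/76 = -0.14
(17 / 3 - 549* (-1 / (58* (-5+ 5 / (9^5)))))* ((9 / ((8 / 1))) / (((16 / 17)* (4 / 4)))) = 162073767 / 35932160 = 4.51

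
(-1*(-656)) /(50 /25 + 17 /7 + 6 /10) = 1435 /11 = 130.45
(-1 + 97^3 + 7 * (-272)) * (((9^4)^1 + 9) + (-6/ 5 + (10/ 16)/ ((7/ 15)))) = 209435541594/ 35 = 5983872616.97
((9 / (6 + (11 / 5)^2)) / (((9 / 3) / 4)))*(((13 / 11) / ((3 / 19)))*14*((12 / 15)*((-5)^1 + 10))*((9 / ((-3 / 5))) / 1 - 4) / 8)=-3285100 / 2981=-1102.01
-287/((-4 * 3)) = 287/12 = 23.92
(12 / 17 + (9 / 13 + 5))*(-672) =-950208 / 221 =-4299.58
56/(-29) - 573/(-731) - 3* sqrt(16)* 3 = -787483/21199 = -37.15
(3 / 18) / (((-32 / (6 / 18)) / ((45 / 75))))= -1 / 960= -0.00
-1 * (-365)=365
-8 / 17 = -0.47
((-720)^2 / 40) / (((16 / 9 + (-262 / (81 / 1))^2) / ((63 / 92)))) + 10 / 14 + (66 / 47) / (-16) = 881975668939 / 1215381272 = 725.68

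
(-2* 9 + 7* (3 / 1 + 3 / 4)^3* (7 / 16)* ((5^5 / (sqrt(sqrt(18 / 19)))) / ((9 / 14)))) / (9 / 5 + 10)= -90 / 59 + 669921875* 19^(1 / 4)* 2^(3 / 4)* sqrt(3) / 60416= 67434.77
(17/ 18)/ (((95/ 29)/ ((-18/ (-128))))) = 493/ 12160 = 0.04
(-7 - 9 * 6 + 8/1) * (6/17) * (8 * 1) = -2544/17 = -149.65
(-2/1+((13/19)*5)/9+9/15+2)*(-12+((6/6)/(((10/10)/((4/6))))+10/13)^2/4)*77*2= -2254280336/1300455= -1733.46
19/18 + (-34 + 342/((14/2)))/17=4133/2142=1.93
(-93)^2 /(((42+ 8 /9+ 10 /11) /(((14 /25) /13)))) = 8.51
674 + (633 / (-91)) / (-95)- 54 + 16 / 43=230641239 / 371735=620.45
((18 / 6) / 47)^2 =9 / 2209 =0.00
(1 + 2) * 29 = 87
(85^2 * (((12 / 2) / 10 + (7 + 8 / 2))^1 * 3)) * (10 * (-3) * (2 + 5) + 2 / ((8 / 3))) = -105223455 / 2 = -52611727.50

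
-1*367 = -367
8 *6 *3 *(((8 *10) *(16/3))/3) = 20480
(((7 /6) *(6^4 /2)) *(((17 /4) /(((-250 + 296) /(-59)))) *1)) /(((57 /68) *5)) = -2148426 /2185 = -983.26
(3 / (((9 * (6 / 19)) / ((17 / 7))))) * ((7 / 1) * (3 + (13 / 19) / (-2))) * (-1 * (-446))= 382891 / 18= 21271.72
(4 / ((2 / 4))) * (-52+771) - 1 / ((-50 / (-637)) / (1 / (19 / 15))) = 1090969 / 190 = 5741.94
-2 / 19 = -0.11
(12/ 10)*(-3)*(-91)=1638/ 5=327.60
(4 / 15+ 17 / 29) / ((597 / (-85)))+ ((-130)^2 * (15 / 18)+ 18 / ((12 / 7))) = 1464026605 / 103878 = 14093.71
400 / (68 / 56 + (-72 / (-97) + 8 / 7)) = 543200 / 4209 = 129.06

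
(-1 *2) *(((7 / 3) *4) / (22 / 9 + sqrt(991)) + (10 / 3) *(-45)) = 299.45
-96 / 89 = -1.08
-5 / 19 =-0.26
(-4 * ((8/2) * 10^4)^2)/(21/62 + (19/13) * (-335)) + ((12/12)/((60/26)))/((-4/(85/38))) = 4704460712847103/359653584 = 13080533.39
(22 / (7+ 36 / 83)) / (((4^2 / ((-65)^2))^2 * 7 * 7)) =16297620625 / 3869824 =4211.46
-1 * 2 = -2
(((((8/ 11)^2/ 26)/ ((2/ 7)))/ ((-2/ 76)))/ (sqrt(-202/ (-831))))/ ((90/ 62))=-65968 * sqrt(167862)/ 7149285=-3.78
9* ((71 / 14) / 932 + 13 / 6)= 255075 / 13048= 19.55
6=6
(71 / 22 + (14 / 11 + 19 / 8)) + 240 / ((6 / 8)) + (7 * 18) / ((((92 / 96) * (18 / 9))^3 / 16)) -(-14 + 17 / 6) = 182318423 / 292008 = 624.36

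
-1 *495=-495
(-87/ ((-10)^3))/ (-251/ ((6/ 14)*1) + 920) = 261/ 1003000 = 0.00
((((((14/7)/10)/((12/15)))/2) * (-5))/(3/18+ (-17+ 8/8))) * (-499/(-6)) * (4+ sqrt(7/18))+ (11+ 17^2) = 499 * sqrt(14)/912+ 11899/38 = 315.18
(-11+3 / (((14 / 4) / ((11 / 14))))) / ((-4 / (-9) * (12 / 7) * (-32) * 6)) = 253 / 3584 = 0.07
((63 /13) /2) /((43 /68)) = 3.83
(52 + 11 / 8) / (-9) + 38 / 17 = -4523 / 1224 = -3.70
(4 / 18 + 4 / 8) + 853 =15367 / 18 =853.72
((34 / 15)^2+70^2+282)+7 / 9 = 1167281 / 225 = 5187.92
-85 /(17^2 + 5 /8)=-680 /2317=-0.29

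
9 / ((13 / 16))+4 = 196 / 13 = 15.08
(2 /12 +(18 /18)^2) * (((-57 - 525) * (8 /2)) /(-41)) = 2716 /41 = 66.24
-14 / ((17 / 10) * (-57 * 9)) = 140 / 8721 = 0.02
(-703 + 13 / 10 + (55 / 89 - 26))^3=-270969393774161727 / 704969000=-384370651.44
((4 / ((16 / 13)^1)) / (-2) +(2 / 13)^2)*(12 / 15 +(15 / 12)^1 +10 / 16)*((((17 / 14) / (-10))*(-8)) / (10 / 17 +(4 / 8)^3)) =-13389659 / 2295020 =-5.83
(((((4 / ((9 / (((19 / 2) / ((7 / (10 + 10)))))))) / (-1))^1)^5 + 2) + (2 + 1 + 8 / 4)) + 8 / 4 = -253543605671113 / 992436543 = -255475.89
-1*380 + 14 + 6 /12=-731 /2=-365.50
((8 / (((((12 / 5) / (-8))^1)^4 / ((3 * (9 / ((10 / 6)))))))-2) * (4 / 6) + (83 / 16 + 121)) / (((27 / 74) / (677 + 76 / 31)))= 134562667561 / 6696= 20095977.83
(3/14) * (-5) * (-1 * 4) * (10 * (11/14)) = 1650/49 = 33.67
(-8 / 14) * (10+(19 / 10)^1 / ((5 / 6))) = -7.02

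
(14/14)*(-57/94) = -57/94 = -0.61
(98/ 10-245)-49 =-1421/ 5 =-284.20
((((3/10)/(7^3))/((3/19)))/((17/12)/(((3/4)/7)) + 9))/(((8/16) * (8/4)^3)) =171/2744000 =0.00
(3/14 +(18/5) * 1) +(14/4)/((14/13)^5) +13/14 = 5500497/768320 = 7.16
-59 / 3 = -19.67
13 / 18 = 0.72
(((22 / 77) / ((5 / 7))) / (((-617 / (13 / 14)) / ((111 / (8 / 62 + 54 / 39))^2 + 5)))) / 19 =-3719674751 / 21810641500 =-0.17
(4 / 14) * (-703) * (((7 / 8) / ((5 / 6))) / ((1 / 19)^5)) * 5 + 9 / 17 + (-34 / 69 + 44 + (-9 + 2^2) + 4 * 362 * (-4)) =-6125528340295 / 2346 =-2611052148.46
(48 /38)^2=576 /361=1.60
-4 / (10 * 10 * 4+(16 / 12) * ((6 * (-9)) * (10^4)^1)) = 1 / 179900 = 0.00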